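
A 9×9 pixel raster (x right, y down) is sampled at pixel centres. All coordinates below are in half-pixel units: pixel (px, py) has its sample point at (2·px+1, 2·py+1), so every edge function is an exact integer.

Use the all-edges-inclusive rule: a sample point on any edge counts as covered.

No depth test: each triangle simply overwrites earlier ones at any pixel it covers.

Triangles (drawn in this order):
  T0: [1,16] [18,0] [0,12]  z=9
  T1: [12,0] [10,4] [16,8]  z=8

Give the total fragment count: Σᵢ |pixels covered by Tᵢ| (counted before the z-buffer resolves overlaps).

T0:
  2·area = 84  (B↔C swapped to make it positive)
  edge (1, 16)→(0, 12): d=(-1,-4) inclusive
  edge (0, 12)→(18, 0): d=(18,-12) inclusive
  edge (18, 0)→(1, 16): d=(-17,16) inclusive
    (5,2)@(11, 5): e=[51,6,27] → █
    (6,2)@(13, 5): e=[59,30,-5] → ·
    (4,3)@(9, 7): e=[41,18,25] → █
    (5,3)@(11, 7): e=[49,42,-7] → ·
    (2,4)@(5, 9): e=[23,6,55] → █
    (3,4)@(7, 9): e=[31,30,23] → █
    (4,4)@(9, 9): e=[39,54,-9] → ·
    (1,5)@(3, 11): e=[13,18,53] → █
    (3,5)@(7, 11): e=[29,66,-11] → ·
    (0,6)@(1, 13): e=[3,30,51] → █
    (2,6)@(5, 13): e=[19,78,-13] → ·
    (0,7)@(1, 15): e=[1,66,17] → █
  covered (9 px):
    · · · · · · · · ·
    · · · · · · · · ·
    · · · · · █ · · ·
    · · · · █ · · · ·
    · · █ █ · · · · ·
    · █ █ · · · · · ·
    █ █ · · · · · · ·
    █ · · · · · · · ·
    · · · · · · · · ·
T1:
  2·area = 32  (B↔C swapped to make it positive)
  edge (12, 0)→(16, 8): d=(4,8) inclusive
  edge (16, 8)→(10, 4): d=(-6,-4) inclusive
  edge (10, 4)→(12, 0): d=(2,-4) inclusive
    (5,1)@(11, 3): e=[20,10,2] → █
    (6,1)@(13, 3): e=[4,18,10] → █
    (7,1)@(15, 3): e=[-12,26,18] → ·
    (5,2)@(11, 5): e=[28,-2,6] → ·
    (6,2)@(13, 5): e=[12,6,14] → █
    (7,2)@(15, 5): e=[-4,14,22] → ·
    (6,3)@(13, 7): e=[20,-6,18] → ·
    (7,3)@(15, 7): e=[4,2,26] → █
    (8,3)@(17, 7): e=[-12,10,34] → ·
    (7,4)@(15, 9): e=[12,-10,30] → ·
  covered (4 px):
    · · · · · · · · ·
    · · · · · █ █ · ·
    · · · · · · █ · ·
    · · · · · · · █ ·
    · · · · · · · · ·
    · · · · · · · · ·
    · · · · · · · · ·
    · · · · · · · · ·
    · · · · · · · · ·

Answer: 13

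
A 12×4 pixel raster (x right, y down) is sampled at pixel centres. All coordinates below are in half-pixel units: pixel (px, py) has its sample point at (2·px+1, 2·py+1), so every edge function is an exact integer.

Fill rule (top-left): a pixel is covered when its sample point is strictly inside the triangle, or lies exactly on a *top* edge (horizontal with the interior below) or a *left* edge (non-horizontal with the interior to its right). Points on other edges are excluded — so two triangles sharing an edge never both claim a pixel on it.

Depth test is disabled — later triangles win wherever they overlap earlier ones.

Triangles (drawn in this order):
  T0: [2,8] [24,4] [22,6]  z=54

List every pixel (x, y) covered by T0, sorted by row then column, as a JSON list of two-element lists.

T0:
  2·area = 36
  edge (2, 8)→(24, 4): d=(22,-4) top-left  bias=+0
  edge (24, 4)→(22, 6): d=(-2,2) right/bottom  bias=-1
  edge (22, 6)→(2, 8): d=(-20,2) right/bottom  bias=-1
    (9,2)@(19, 5): e=[2,8,26] → #
    (10,2)@(21, 5): e=[10,4,22] → #
    (11,2)@(23, 5): e=[18,0,18] → ·  [on edge]
    (4,3)@(9, 7): e=[6,24,6] → #
    (5,3)@(11, 7): e=[14,20,2] → #
    (6,3)@(13, 7): e=[22,16,-2] → ·
    (9,3)@(19, 7): e=[46,4,-14] → ·
    (10,3)@(21, 7): e=[54,0,-18] → ·  [on edge]
  covered (4 px):
    · · · · · · · · · · · ·
    · · · · · · · · · · · ·
    · · · · · · · · · # # ·
    · · · · # # · · · · · ·

Answer: [[9,2],[10,2],[4,3],[5,3]]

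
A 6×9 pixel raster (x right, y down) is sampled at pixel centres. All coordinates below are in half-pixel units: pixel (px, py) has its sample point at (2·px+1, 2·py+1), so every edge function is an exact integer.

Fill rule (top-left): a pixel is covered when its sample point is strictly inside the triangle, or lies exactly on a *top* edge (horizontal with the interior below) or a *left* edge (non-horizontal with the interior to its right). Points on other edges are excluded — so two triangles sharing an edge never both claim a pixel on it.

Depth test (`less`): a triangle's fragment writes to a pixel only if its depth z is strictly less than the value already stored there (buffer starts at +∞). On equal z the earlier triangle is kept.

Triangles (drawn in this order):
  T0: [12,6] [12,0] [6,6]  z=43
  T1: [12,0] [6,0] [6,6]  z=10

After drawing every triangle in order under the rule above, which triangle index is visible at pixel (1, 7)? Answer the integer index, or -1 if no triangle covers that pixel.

T0:
  2·area = 36  (B↔C swapped to make it positive)
  edge (12, 6)→(6, 6): d=(-6,0) right/bottom  bias=-1
  edge (6, 6)→(12, 0): d=(6,-6) top-left  bias=+0
  edge (12, 0)→(12, 6): d=(0,6) right/bottom  bias=-1
    (5,0)@(11, 1): e=[30,0,6] → █  [on edge]
    (4,1)@(9, 3): e=[18,0,18] → █  [on edge]
    (3,2)@(7, 5): e=[6,0,30] → █  [on edge]
    (2,3)@(5, 7): e=[-6,0,42] → ·  [on edge]
    (3,3)@(7, 7): e=[-6,12,30] → ·
    (4,3)@(9, 7): e=[-6,24,18] → ·
    (5,3)@(11, 7): e=[-6,36,6] → ·
    (1,4)@(3, 9): e=[-18,0,54] → ·  [on edge]
    (0,5)@(1, 11): e=[-30,0,66] → ·  [on edge]
  covered (6 px):
    · · · · · █
    · · · · █ █
    · · · █ █ █
    · · · · · ·
    · · · · · ·
    · · · · · ·
    · · · · · ·
    · · · · · ·
    · · · · · ·
T1:
  2·area = 36  (B↔C swapped to make it positive)
  edge (12, 0)→(6, 6): d=(-6,6) right/bottom  bias=-1
  edge (6, 6)→(6, 0): d=(0,-6) top-left  bias=+0
  edge (6, 0)→(12, 0): d=(6,0) top-left  bias=+0
    (3,0)@(7, 1): e=[24,6,6] → █
    (4,0)@(9, 1): e=[12,18,6] → █
    (5,0)@(11, 1): e=[0,30,6] → ·  [on edge]
    (3,1)@(7, 3): e=[12,6,18] → █
    (4,1)@(9, 3): e=[0,18,18] → ·  [on edge]
    (3,2)@(7, 5): e=[0,6,30] → ·  [on edge]
    (2,3)@(5, 7): e=[0,-6,42] → ·  [on edge]
    (1,4)@(3, 9): e=[0,-18,54] → ·  [on edge]
    (0,5)@(1, 11): e=[0,-30,66] → ·  [on edge]
  covered (3 px):
    · · · █ █ ·
    · · · █ · ·
    · · · · · ·
    · · · · · ·
    · · · · · ·
    · · · · · ·
    · · · · · ·
    · · · · · ·
    · · · · · ·

Z-buffer (winner per pixel, '.' = empty):
  . . . 1 1 0
  . . . 1 0 0
  . . . 0 0 0
  . . . . . .
  . . . . . .
  . . . . . .
  . . . . . .
  . . . . . .
  . . . . . .

Final: -1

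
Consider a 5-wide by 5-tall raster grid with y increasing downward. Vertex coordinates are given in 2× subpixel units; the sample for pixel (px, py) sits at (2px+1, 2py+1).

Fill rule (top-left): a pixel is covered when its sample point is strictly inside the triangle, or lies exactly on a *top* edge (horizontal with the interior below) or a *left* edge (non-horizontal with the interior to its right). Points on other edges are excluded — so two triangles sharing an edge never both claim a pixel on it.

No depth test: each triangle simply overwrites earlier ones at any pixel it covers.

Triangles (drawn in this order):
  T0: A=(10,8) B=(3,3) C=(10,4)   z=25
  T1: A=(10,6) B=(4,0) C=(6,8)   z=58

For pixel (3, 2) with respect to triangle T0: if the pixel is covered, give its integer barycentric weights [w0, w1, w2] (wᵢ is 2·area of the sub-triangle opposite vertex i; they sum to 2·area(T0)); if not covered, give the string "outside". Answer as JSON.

T0:
  2·area = 28
  edge (10, 8)→(3, 3): d=(-7,-5) top-left  bias=+0
  edge (3, 3)→(10, 4): d=(7,1) right/bottom  bias=-1
  edge (10, 4)→(10, 8): d=(0,4) right/bottom  bias=-1
    (1,1)@(3, 3): e=[0,0,28] → .  [on edge]
    (3,2)@(7, 5): e=[6,10,12] → X
    (4,2)@(9, 5): e=[16,8,4] → X
    (3,3)@(7, 7): e=[-8,24,12] → .
    (4,3)@(9, 7): e=[2,22,4] → X
    (4,4)@(9, 9): e=[-12,36,4] → .
  covered (3 px):
    . . . . .
    . . . . .
    . . . X X
    . . . . X
    . . . . .
T1:
  2·area = 36  (B↔C swapped to make it positive)
  edge (10, 6)→(6, 8): d=(-4,2) right/bottom  bias=-1
  edge (6, 8)→(4, 0): d=(-2,-8) top-left  bias=+0
  edge (4, 0)→(10, 6): d=(6,6) right/bottom  bias=-1
    (2,0)@(5, 1): e=[30,6,0] → .  [on edge]
    (2,1)@(5, 3): e=[22,2,12] → X
    (3,1)@(7, 3): e=[18,18,0] → .  [on edge]
    (2,2)@(5, 5): e=[14,-2,24] → .
    (3,2)@(7, 5): e=[10,14,12] → X
    (4,2)@(9, 5): e=[6,30,0] → .  [on edge]
    (3,3)@(7, 7): e=[2,10,24] → X
    (4,3)@(9, 7): e=[-2,26,12] → .
    (3,4)@(7, 9): e=[-6,6,36] → .
  covered (3 px):
    . . . . .
    . . X . .
    . . . X .
    . . . X .
    . . . . .

Answer: [10,12,6]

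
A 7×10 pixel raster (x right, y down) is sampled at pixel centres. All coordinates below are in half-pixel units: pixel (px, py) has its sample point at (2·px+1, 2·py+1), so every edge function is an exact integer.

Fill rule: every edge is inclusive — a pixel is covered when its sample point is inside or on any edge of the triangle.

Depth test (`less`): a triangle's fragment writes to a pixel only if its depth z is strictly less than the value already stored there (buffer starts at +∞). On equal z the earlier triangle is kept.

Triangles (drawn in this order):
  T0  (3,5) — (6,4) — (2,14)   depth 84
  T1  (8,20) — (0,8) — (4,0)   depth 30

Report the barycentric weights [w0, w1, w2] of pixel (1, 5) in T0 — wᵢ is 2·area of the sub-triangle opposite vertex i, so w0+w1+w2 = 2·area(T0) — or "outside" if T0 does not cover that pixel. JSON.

T0:
  2·area = 26
  edge (3, 5)→(6, 4): d=(3,-1) inclusive
  edge (6, 4)→(2, 14): d=(-4,10) inclusive
  edge (2, 14)→(3, 5): d=(1,-9) inclusive
    (4,1)@(9, 3): e=[0,-26,52] → .  [on edge]
    (1,2)@(3, 5): e=[0,26,0] → X  [on edge]
    (2,2)@(5, 5): e=[2,6,18] → X
    (3,2)@(7, 5): e=[4,-14,36] → .
    (1,3)@(3, 7): e=[6,18,2] → X
    (2,3)@(5, 7): e=[8,-2,20] → .
    (1,4)@(3, 9): e=[12,10,4] → X
    (2,4)@(5, 9): e=[14,-10,22] → .
    (1,5)@(3, 11): e=[18,2,6] → X
    (2,5)@(5, 11): e=[20,-18,24] → .
    (1,6)@(3, 13): e=[24,-6,8] → .
  covered (5 px):
    . . . . . . .
    . . . . . . .
    . X X . . . .
    . X . . . . .
    . X . . . . .
    . X . . . . .
    . . . . . . .
    . . . . . . .
    . . . . . . .
    . . . . . . .
T1:
  2·area = 112
  edge (8, 20)→(0, 8): d=(-8,-12) inclusive
  edge (0, 8)→(4, 0): d=(4,-8) inclusive
  edge (4, 0)→(8, 20): d=(4,20) inclusive
    (1,1)@(3, 3): e=[76,4,32] → X
    (2,1)@(5, 3): e=[100,20,-8] → .
    (1,2)@(3, 5): e=[60,12,40] → X
    (2,2)@(5, 5): e=[84,28,0] → X  [on edge]
    (3,2)@(7, 5): e=[108,44,-40] → .
    (0,3)@(1, 7): e=[20,4,88] → X
    (3,3)@(7, 7): e=[92,52,-32] → .
    (0,4)@(1, 9): e=[4,12,96] → X
    (3,4)@(7, 9): e=[76,60,-24] → .
    (0,5)@(1, 11): e=[-12,20,104] → .
    (1,5)@(3, 11): e=[12,36,64] → X
    (3,5)@(7, 11): e=[60,68,-16] → .
    (3,7)@(7, 15): e=[28,84,0] → X  [on edge]
  covered (15 px):
    . . . . . . .
    . X . . . . .
    . X X . . . .
    X X X . . . .
    X X X . . . .
    . X X . . . .
    . . X . . . .
    . . X X . . .
    . . . X . . .
    . . . . . . .

Result: [2,6,18]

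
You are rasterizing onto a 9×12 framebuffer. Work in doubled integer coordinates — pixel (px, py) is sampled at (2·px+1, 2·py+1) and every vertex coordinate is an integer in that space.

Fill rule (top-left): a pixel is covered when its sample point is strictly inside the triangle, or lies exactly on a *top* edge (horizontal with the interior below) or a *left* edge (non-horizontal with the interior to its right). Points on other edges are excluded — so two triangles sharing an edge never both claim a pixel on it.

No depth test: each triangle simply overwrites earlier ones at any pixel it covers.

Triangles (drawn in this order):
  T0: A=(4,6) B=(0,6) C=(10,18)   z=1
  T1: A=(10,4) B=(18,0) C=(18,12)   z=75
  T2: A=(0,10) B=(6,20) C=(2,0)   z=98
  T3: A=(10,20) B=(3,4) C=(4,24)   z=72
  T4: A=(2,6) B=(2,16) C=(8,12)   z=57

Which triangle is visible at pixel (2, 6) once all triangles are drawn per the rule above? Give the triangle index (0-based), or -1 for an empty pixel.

T0:
  2·area = 48  (B↔C swapped to make it positive)
  edge (4, 6)→(10, 18): d=(6,12) right/bottom  bias=-1
  edge (10, 18)→(0, 6): d=(-10,-12) top-left  bias=+0
  edge (0, 6)→(4, 6): d=(4,0) top-left  bias=+0
    (0,3)@(1, 7): e=[42,2,4] → █
    (1,3)@(3, 7): e=[18,26,4] → █
    (2,3)@(5, 7): e=[-6,50,4] → ·
    (0,4)@(1, 9): e=[54,-18,12] → ·
    (1,4)@(3, 9): e=[30,6,12] → █
    (2,4)@(5, 9): e=[6,30,12] → █
    (3,4)@(7, 9): e=[-18,54,12] → ·
    (1,5)@(3, 11): e=[42,-14,20] → ·
    (2,5)@(5, 11): e=[18,10,20] → █
    (3,5)@(7, 11): e=[-6,34,20] → ·
    (2,6)@(5, 13): e=[30,-10,28] → ·
    (3,6)@(7, 13): e=[6,14,28] → █
  covered (6 px):
    · · · · · · · · ·
    · · · · · · · · ·
    · · · · · · · · ·
    █ █ · · · · · · ·
    · █ █ · · · · · ·
    · · █ · · · · · ·
    · · · █ · · · · ·
    · · · · · · · · ·
    · · · · · · · · ·
    · · · · · · · · ·
    · · · · · · · · ·
    · · · · · · · · ·
T1:
  2·area = 96
  edge (10, 4)→(18, 0): d=(8,-4) top-left  bias=+0
  edge (18, 0)→(18, 12): d=(0,12) right/bottom  bias=-1
  edge (18, 12)→(10, 4): d=(-8,-8) top-left  bias=+0
    (3,0)@(7, 1): e=[-36,132,0] → ·  [on edge]
    (8,0)@(17, 1): e=[4,12,80] → █
    (4,1)@(9, 3): e=[-12,108,0] → ·  [on edge]
    (6,1)@(13, 3): e=[4,60,32] → █
    (7,1)@(15, 3): e=[12,36,48] → █
    (5,2)@(11, 5): e=[12,84,0] → █  [on edge]
    (5,3)@(11, 7): e=[28,84,-16] → ·
    (6,3)@(13, 7): e=[36,60,0] → █  [on edge]
    (6,4)@(13, 9): e=[52,60,-16] → ·
    (7,4)@(15, 9): e=[60,36,0] → █  [on edge]
    (7,5)@(15, 11): e=[76,36,-16] → ·
    (8,5)@(17, 11): e=[84,12,0] → █  [on edge]
  covered (14 px):
    · · · · · · · · █
    · · · · · · █ █ █
    · · · · · █ █ █ █
    · · · · · · █ █ █
    · · · · · · · █ █
    · · · · · · · · █
    · · · · · · · · ·
    · · · · · · · · ·
    · · · · · · · · ·
    · · · · · · · · ·
    · · · · · · · · ·
    · · · · · · · · ·
T2:
  2·area = 80  (B↔C swapped to make it positive)
  edge (0, 10)→(2, 0): d=(2,-10) top-left  bias=+0
  edge (2, 0)→(6, 20): d=(4,20) right/bottom  bias=-1
  edge (6, 20)→(0, 10): d=(-6,-10) top-left  bias=+0
    (0,2)@(1, 5): e=[0,40,40] → █  [on edge]
    (1,2)@(3, 5): e=[20,0,60] → ·  [on edge]
    (0,3)@(1, 7): e=[4,48,28] → █
    (1,3)@(3, 7): e=[24,8,48] → █
    (2,3)@(5, 7): e=[44,-32,68] → ·
    (0,4)@(1, 9): e=[8,56,16] → █
    (2,4)@(5, 9): e=[48,-24,56] → ·
    (0,5)@(1, 11): e=[12,64,4] → █
    (2,5)@(5, 11): e=[52,-16,44] → ·
    (0,6)@(1, 13): e=[16,72,-8] → ·
    (1,6)@(3, 13): e=[36,32,12] → █
    (2,6)@(5, 13): e=[56,-8,32] → ·
    (1,7)@(3, 15): e=[40,40,0] → █  [on edge]
    (2,7)@(5, 15): e=[60,0,20] → ·  [on edge]
  covered (10 px):
    · · · · · · · · ·
    · · · · · · · · ·
    █ · · · · · · · ·
    █ █ · · · · · · ·
    █ █ · · · · · · ·
    █ █ · · · · · · ·
    · █ · · · · · · ·
    · █ · · · · · · ·
    · · █ · · · · · ·
    · · · · · · · · ·
    · · · · · · · · ·
    · · · · · · · · ·
T3:
  2·area = 124  (B↔C swapped to make it positive)
  edge (10, 20)→(4, 24): d=(-6,4) right/bottom  bias=-1
  edge (4, 24)→(3, 4): d=(-1,-20) top-left  bias=+0
  edge (3, 4)→(10, 20): d=(7,16) right/bottom  bias=-1
    (2,4)@(5, 9): e=[86,35,3] → █
    (3,4)@(7, 9): e=[78,75,-29] → ·
    (2,5)@(5, 11): e=[74,33,17] → █
    (3,5)@(7, 11): e=[66,73,-15] → ·
    (2,6)@(5, 13): e=[62,31,31] → █
    (3,6)@(7, 13): e=[54,71,-1] → ·
    (2,7)@(5, 15): e=[50,29,45] → █
    (3,7)@(7, 15): e=[42,69,13] → █
    (4,7)@(9, 15): e=[34,109,-19] → ·
    (2,8)@(5, 17): e=[38,27,59] → █
    (4,8)@(9, 17): e=[22,107,-5] → ·
    (2,9)@(5, 19): e=[26,25,73] → █
  covered (13 px):
    · · · · · · · · ·
    · · · · · · · · ·
    · · · · · · · · ·
    · · · · · · · · ·
    · · █ · · · · · ·
    · · █ · · · · · ·
    · · █ · · · · · ·
    · · █ █ · · · · ·
    · · █ █ · · · · ·
    · · █ █ █ · · · ·
    · · █ █ · · · · ·
    · · █ · · · · · ·
T4:
  2·area = 60  (B↔C swapped to make it positive)
  edge (2, 6)→(8, 12): d=(6,6) right/bottom  bias=-1
  edge (8, 12)→(2, 16): d=(-6,4) right/bottom  bias=-1
  edge (2, 16)→(2, 6): d=(0,-10) top-left  bias=+0
    (0,2)@(1, 5): e=[0,70,-10] → ·  [on edge]
    (1,3)@(3, 7): e=[0,50,10] → ·  [on edge]
    (1,4)@(3, 9): e=[12,38,10] → █
    (2,4)@(5, 9): e=[0,30,30] → ·  [on edge]
    (1,5)@(3, 11): e=[24,26,10] → █
    (2,5)@(5, 11): e=[12,18,30] → █
    (3,5)@(7, 11): e=[0,10,50] → ·  [on edge]
    (1,6)@(3, 13): e=[36,14,10] → █
    (3,6)@(7, 13): e=[12,-2,50] → ·
    (4,6)@(9, 13): e=[0,-10,70] → ·  [on edge]
    (1,7)@(3, 15): e=[48,2,10] → █
    (2,7)@(5, 15): e=[36,-6,30] → ·
    (5,7)@(11, 15): e=[0,-30,90] → ·  [on edge]
    (6,8)@(13, 17): e=[0,-50,110] → ·  [on edge]
    (7,9)@(15, 19): e=[0,-70,130] → ·  [on edge]
    (8,10)@(17, 21): e=[0,-90,150] → ·  [on edge]
  covered (6 px):
    · · · · · · · · ·
    · · · · · · · · ·
    · · · · · · · · ·
    · · · · · · · · ·
    · █ · · · · · · ·
    · █ █ · · · · · ·
    · █ █ · · · · · ·
    · █ · · · · · · ·
    · · · · · · · · ·
    · · · · · · · · ·
    · · · · · · · · ·
    · · · · · · · · ·

Z-buffer (winner per pixel, '.' = empty):
  . . . . . . . . 1
  . . . . . . 1 1 1
  2 . . . . 1 1 1 1
  2 2 . . . . 1 1 1
  2 4 3 . . . . 1 1
  2 4 4 . . . . . 1
  . 4 4 0 . . . . .
  . 4 3 3 . . . . .
  . . 3 3 . . . . .
  . . 3 3 3 . . . .
  . . 3 3 . . . . .
  . . 3 . . . . . .

Result: 4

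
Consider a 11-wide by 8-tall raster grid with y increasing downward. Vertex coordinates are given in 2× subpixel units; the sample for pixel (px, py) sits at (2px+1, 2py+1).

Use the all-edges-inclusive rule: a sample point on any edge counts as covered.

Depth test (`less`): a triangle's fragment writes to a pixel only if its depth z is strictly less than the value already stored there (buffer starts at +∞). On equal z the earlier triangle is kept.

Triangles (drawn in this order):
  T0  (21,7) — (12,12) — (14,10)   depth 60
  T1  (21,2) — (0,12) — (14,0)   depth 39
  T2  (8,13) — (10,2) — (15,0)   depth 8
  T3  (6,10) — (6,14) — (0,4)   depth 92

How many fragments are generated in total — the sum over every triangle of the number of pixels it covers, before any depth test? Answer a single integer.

T0:
  2·area = 8
  edge (21, 7)→(12, 12): d=(-9,5) inclusive
  edge (12, 12)→(14, 10): d=(2,-2) inclusive
  edge (14, 10)→(21, 7): d=(7,-3) inclusive
    (10,1)@(21, 3): e=[36,0,-28] → ·  [on edge]
    (9,2)@(19, 5): e=[28,0,-20] → ·  [on edge]
    (8,3)@(17, 7): e=[20,0,-12] → ·  [on edge]
    (10,3)@(21, 7): e=[0,8,0] → █  [on edge]
    (7,4)@(15, 9): e=[12,0,-4] → ·  [on edge]
    (8,4)@(17, 9): e=[2,4,2] → █
    (9,4)@(19, 9): e=[-8,8,8] → ·
    (10,4)@(21, 9): e=[-18,12,14] → ·
    (6,5)@(13, 11): e=[4,0,4] → █  [on edge]
    (7,5)@(15, 11): e=[-6,4,10] → ·
    (8,5)@(17, 11): e=[-16,8,16] → ·
    (3,6)@(7, 13): e=[16,-8,0] → ·  [on edge]
    (5,6)@(11, 13): e=[-4,0,12] → ·  [on edge]
    (4,7)@(9, 15): e=[-12,0,20] → ·  [on edge]
  covered (3 px):
    · · · · · · · · · · ·
    · · · · · · · · · · ·
    · · · · · · · · · · ·
    · · · · · · · · · · █
    · · · · · · · · █ · ·
    · · · · · · █ · · · ·
    · · · · · · · · · · ·
    · · · · · · · · · · ·
T1:
  2·area = 112
  edge (21, 2)→(0, 12): d=(-21,10) inclusive
  edge (0, 12)→(14, 0): d=(14,-12) inclusive
  edge (14, 0)→(21, 2): d=(7,2) inclusive
    (6,0)@(13, 1): e=[101,2,9] → █
    (7,0)@(15, 1): e=[81,26,5] → █
    (8,0)@(17, 1): e=[61,50,1] → █
    (9,0)@(19, 1): e=[41,74,-3] → ·
    (5,1)@(11, 3): e=[79,6,27] → █
    (9,1)@(19, 3): e=[-1,102,11] → ·
    (4,2)@(9, 5): e=[57,10,45] → █
    (7,2)@(15, 5): e=[-3,82,33] → ·
    (8,2)@(17, 5): e=[-23,106,29] → ·
    (3,3)@(7, 7): e=[35,14,63] → █
    (5,3)@(11, 7): e=[-5,62,55] → ·
    (6,3)@(13, 7): e=[-25,86,51] → ·
  covered (13 px):
    · · · · · · █ █ █ · ·
    · · · · · █ █ █ █ · ·
    · · · · █ █ █ · · · ·
    · · · █ █ · · · · · ·
    · · █ · · · · · · · ·
    · · · · · · · · · · ·
    · · · · · · · · · · ·
    · · · · · · · · · · ·
T2:
  2·area = 51
  edge (8, 13)→(10, 2): d=(2,-11) inclusive
  edge (10, 2)→(15, 0): d=(5,-2) inclusive
  edge (15, 0)→(8, 13): d=(-7,13) inclusive
    (6,0)@(13, 1): e=[31,1,19] → █
    (7,0)@(15, 1): e=[53,5,-7] → ·
    (5,1)@(11, 3): e=[13,7,31] → █
    (7,1)@(15, 3): e=[57,15,-21] → ·
    (5,2)@(11, 5): e=[17,17,17] → █
    (6,2)@(13, 5): e=[39,21,-9] → ·
    (5,3)@(11, 7): e=[21,27,3] → █
    (6,3)@(13, 7): e=[43,31,-23] → ·
    (4,4)@(9, 9): e=[3,33,15] → █
    (5,4)@(11, 9): e=[25,37,-11] → ·
    (4,5)@(9, 11): e=[7,43,1] → █
    (5,5)@(11, 11): e=[29,47,-25] → ·
  covered (7 px):
    · · · · · · █ · · · ·
    · · · · · █ █ · · · ·
    · · · · · █ · · · · ·
    · · · · · █ · · · · ·
    · · · · █ · · · · · ·
    · · · · █ · · · · · ·
    · · · · · · · · · · ·
    · · · · · · · · · · ·
T3:
  2·area = 24
  edge (6, 10)→(6, 14): d=(0,4) inclusive
  edge (6, 14)→(0, 4): d=(-6,-10) inclusive
  edge (0, 4)→(6, 10): d=(6,6) inclusive
    (0,2)@(1, 5): e=[20,4,0] → █  [on edge]
    (1,2)@(3, 5): e=[12,24,-12] → ·
    (0,3)@(1, 7): e=[20,-8,12] → ·
    (1,3)@(3, 7): e=[12,12,0] → █  [on edge]
    (2,3)@(5, 7): e=[4,32,-12] → ·
    (1,4)@(3, 9): e=[12,0,12] → █  [on edge]
    (2,4)@(5, 9): e=[4,20,0] → █  [on edge]
    (3,4)@(7, 9): e=[-4,40,-12] → ·
    (1,5)@(3, 11): e=[12,-12,24] → ·
    (2,5)@(5, 11): e=[4,8,12] → █
    (3,5)@(7, 11): e=[-4,28,0] → ·  [on edge]
    (2,6)@(5, 13): e=[4,-4,24] → ·
    (4,6)@(9, 13): e=[-12,36,0] → ·  [on edge]
    (5,7)@(11, 15): e=[-20,44,0] → ·  [on edge]
  covered (5 px):
    · · · · · · · · · · ·
    · · · · · · · · · · ·
    █ · · · · · · · · · ·
    · █ · · · · · · · · ·
    · █ █ · · · · · · · ·
    · · █ · · · · · · · ·
    · · · · · · · · · · ·
    · · · · · · · · · · ·

Answer: 28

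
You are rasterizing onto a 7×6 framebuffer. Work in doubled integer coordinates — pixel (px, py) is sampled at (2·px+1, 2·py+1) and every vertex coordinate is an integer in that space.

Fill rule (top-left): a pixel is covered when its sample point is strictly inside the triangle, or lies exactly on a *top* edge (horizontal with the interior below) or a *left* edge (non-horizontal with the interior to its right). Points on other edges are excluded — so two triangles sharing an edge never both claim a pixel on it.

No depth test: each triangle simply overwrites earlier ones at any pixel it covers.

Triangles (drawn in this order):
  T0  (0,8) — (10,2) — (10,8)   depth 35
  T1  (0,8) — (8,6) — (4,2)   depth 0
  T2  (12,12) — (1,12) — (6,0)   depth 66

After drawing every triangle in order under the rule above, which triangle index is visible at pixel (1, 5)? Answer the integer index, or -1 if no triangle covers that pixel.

T0:
  2·area = 60
  edge (0, 8)→(10, 2): d=(10,-6) top-left  bias=+0
  edge (10, 2)→(10, 8): d=(0,6) right/bottom  bias=-1
  edge (10, 8)→(0, 8): d=(-10,0) right/bottom  bias=-1
    (4,1)@(9, 3): e=[4,6,50] → X
    (5,1)@(11, 3): e=[16,-6,50] → .
    (2,2)@(5, 5): e=[0,30,30] → X  [on edge]
    (3,2)@(7, 5): e=[12,18,30] → X
    (5,2)@(11, 5): e=[36,-6,30] → .
    (1,3)@(3, 7): e=[8,42,10] → X
    (5,3)@(11, 7): e=[56,-6,10] → .
    (1,4)@(3, 9): e=[28,42,-10] → .
    (2,4)@(5, 9): e=[40,30,-10] → .
    (3,4)@(7, 9): e=[52,18,-10] → .
    (4,4)@(9, 9): e=[64,6,-10] → .
  covered (8 px):
    . . . . . . .
    . . . . X . .
    . . X X X . .
    . X X X X . .
    . . . . . . .
    . . . . . . .
T1:
  2·area = 40  (B↔C swapped to make it positive)
  edge (0, 8)→(4, 2): d=(4,-6) top-left  bias=+0
  edge (4, 2)→(8, 6): d=(4,4) right/bottom  bias=-1
  edge (8, 6)→(0, 8): d=(-8,2) right/bottom  bias=-1
    (1,0)@(3, 1): e=[-10,0,50] → .  [on edge]
    (2,1)@(5, 3): e=[10,0,30] → .  [on edge]
    (1,2)@(3, 5): e=[6,16,18] → X
    (2,2)@(5, 5): e=[18,8,14] → X
    (3,2)@(7, 5): e=[30,0,10] → .  [on edge]
    (0,3)@(1, 7): e=[2,32,6] → X
    (2,3)@(5, 7): e=[26,16,-2] → .
    (4,3)@(9, 7): e=[50,0,-10] → .  [on edge]
    (0,4)@(1, 9): e=[10,40,-10] → .
    (1,4)@(3, 9): e=[22,32,-14] → .
    (5,4)@(11, 9): e=[70,0,-30] → .  [on edge]
    (6,5)@(13, 11): e=[90,0,-50] → .  [on edge]
  covered (4 px):
    . . . . . . .
    . . . . . . .
    . X X . . . .
    X X . . . . .
    . . . . . . .
    . . . . . . .
T2:
  2·area = 132
  edge (12, 12)→(1, 12): d=(-11,0) right/bottom  bias=-1
  edge (1, 12)→(6, 0): d=(5,-12) top-left  bias=+0
  edge (6, 0)→(12, 12): d=(6,12) right/bottom  bias=-1
    (2,1)@(5, 3): e=[99,3,30] → X
    (3,1)@(7, 3): e=[99,27,6] → X
    (4,1)@(9, 3): e=[99,51,-18] → .
    (2,2)@(5, 5): e=[77,13,42] → X
    (4,2)@(9, 5): e=[77,61,-6] → .
    (2,3)@(5, 7): e=[55,23,54] → X
    (4,3)@(9, 7): e=[55,71,6] → X
    (5,3)@(11, 7): e=[55,95,-18] → .
    (1,4)@(3, 9): e=[33,9,90] → X
    (5,4)@(11, 9): e=[33,105,-6] → .
    (1,5)@(3, 11): e=[11,19,102] → X
    (5,5)@(11, 11): e=[11,115,6] → X
  covered (16 px):
    . . . . . . .
    . . X X . . .
    . . X X . . .
    . . X X X . .
    . X X X X . .
    . X X X X X .

Z-buffer (winner per pixel, '.' = empty):
  . . . . . . .
  . . 2 2 0 . .
  . 1 2 2 0 . .
  1 1 2 2 2 . .
  . 2 2 2 2 . .
  . 2 2 2 2 2 .

Answer: 2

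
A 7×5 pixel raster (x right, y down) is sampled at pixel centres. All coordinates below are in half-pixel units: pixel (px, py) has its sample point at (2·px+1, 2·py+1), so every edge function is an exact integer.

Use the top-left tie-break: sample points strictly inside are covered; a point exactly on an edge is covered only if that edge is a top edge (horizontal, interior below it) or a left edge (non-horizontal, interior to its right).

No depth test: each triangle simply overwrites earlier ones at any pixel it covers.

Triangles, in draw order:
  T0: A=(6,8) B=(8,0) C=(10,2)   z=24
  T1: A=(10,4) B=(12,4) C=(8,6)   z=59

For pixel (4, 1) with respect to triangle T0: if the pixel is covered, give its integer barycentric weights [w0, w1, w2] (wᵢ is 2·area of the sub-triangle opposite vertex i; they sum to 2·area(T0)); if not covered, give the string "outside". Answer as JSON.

T0:
  2·area = 20
  edge (6, 8)→(8, 0): d=(2,-8) top-left  bias=+0
  edge (8, 0)→(10, 2): d=(2,2) right/bottom  bias=-1
  edge (10, 2)→(6, 8): d=(-4,6) right/bottom  bias=-1
    (4,0)@(9, 1): e=[10,0,10] → ·  [on edge]
    (4,1)@(9, 3): e=[14,4,2] → █
    (5,1)@(11, 3): e=[30,0,-10] → ·  [on edge]
    (3,2)@(7, 5): e=[2,12,6] → █
    (4,2)@(9, 5): e=[18,8,-6] → ·
    (6,2)@(13, 5): e=[50,0,-30] → ·  [on edge]
    (3,3)@(7, 7): e=[6,16,-2] → ·
  covered (2 px):
    · · · · · · ·
    · · · · █ · ·
    · · · █ · · ·
    · · · · · · ·
    · · · · · · ·
T1:
  2·area = 4
  edge (10, 4)→(12, 4): d=(2,0) top-left  bias=+0
  edge (12, 4)→(8, 6): d=(-4,2) right/bottom  bias=-1
  edge (8, 6)→(10, 4): d=(2,-2) top-left  bias=+0
    (6,0)@(13, 1): e=[-6,10,0] → ·  [on edge]
    (5,1)@(11, 3): e=[-2,6,0] → ·  [on edge]
    (4,2)@(9, 5): e=[2,2,0] → █  [on edge]
    (5,2)@(11, 5): e=[2,-2,4] → ·
    (3,3)@(7, 7): e=[6,-2,0] → ·  [on edge]
    (4,3)@(9, 7): e=[6,-6,4] → ·
    (2,4)@(5, 9): e=[10,-6,0] → ·  [on edge]
  covered (1 px):
    · · · · · · ·
    · · · · · · ·
    · · · · █ · ·
    · · · · · · ·
    · · · · · · ·

Final: [4,2,14]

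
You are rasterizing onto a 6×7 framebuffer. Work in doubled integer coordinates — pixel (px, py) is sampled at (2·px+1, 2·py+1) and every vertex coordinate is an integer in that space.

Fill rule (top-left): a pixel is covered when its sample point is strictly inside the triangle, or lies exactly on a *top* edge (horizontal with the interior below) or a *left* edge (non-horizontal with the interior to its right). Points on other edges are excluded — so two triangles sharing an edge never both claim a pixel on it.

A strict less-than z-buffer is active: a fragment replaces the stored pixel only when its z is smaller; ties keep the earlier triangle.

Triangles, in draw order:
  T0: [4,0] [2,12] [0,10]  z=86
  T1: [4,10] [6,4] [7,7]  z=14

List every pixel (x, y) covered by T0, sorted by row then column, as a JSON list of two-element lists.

T0:
  2·area = 28
  edge (4, 0)→(2, 12): d=(-2,12) right/bottom  bias=-1
  edge (2, 12)→(0, 10): d=(-2,-2) top-left  bias=+0
  edge (0, 10)→(4, 0): d=(4,-10) top-left  bias=+0
    (1,1)@(3, 3): e=[6,20,2] → X
    (2,1)@(5, 3): e=[-18,24,22] → .
    (1,2)@(3, 5): e=[2,16,10] → X
    (2,2)@(5, 5): e=[-22,20,30] → .
    (1,3)@(3, 7): e=[-2,12,18] → .
    (0,4)@(1, 9): e=[18,4,6] → X
    (1,4)@(3, 9): e=[-6,8,26] → .
    (0,5)@(1, 11): e=[14,0,14] → X  [on edge]
    (1,5)@(3, 11): e=[-10,4,34] → .
    (0,6)@(1, 13): e=[10,-4,22] → .
    (1,6)@(3, 13): e=[-14,0,42] → .  [on edge]
  covered (4 px):
    . . . . . .
    . X . . . .
    . X . . . .
    . . . . . .
    X . . . . .
    X . . . . .
    . . . . . .
T1:
  2·area = 12
  edge (4, 10)→(6, 4): d=(2,-6) top-left  bias=+0
  edge (6, 4)→(7, 7): d=(1,3) right/bottom  bias=-1
  edge (7, 7)→(4, 10): d=(-3,3) right/bottom  bias=-1
    (2,0)@(5, 1): e=[-12,0,24] → .  [on edge]
    (3,0)@(7, 1): e=[0,-6,18] → .  [on edge]
    (5,1)@(11, 3): e=[28,-16,0] → .  [on edge]
    (4,2)@(9, 5): e=[20,-8,0] → .  [on edge]
    (2,3)@(5, 7): e=[0,6,6] → X  [on edge]
    (3,3)@(7, 7): e=[12,0,0] → .  [on edge]
    (2,4)@(5, 9): e=[4,8,0] → .  [on edge]
    (1,5)@(3, 11): e=[-4,16,0] → .  [on edge]
    (0,6)@(1, 13): e=[-12,24,0] → .  [on edge]
    (1,6)@(3, 13): e=[0,18,-6] → .  [on edge]
    (4,6)@(9, 13): e=[36,0,-24] → .  [on edge]
  covered (1 px):
    . . . . . .
    . . . . . .
    . . . . . .
    . . X . . .
    . . . . . .
    . . . . . .
    . . . . . .

Answer: [[1,1],[1,2],[0,4],[0,5]]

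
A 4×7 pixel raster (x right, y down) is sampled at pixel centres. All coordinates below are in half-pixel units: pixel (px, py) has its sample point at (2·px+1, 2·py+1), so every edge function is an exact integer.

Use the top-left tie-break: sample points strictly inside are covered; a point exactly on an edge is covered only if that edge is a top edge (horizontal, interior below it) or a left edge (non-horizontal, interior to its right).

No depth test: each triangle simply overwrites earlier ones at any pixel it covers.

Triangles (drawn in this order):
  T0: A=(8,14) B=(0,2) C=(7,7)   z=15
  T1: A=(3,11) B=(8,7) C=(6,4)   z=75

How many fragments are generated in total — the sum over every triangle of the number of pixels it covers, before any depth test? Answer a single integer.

T0:
  2·area = 44
  edge (8, 14)→(0, 2): d=(-8,-12) top-left  bias=+0
  edge (0, 2)→(7, 7): d=(7,5) right/bottom  bias=-1
  edge (7, 7)→(8, 14): d=(1,7) right/bottom  bias=-1
    (0,1)@(1, 3): e=[4,2,38] → X
    (1,1)@(3, 3): e=[28,-8,24] → .
    (0,2)@(1, 5): e=[-12,16,40] → .
    (1,2)@(3, 5): e=[12,6,26] → X
    (2,2)@(5, 5): e=[36,-4,12] → .
    (1,3)@(3, 7): e=[-4,20,28] → .
    (2,3)@(5, 7): e=[20,10,14] → X
    (3,3)@(7, 7): e=[44,0,0] → .  [on edge]
    (2,4)@(5, 9): e=[4,24,16] → X
    (3,4)@(7, 9): e=[28,14,2] → X
    (2,5)@(5, 11): e=[-12,38,18] → .
    (3,5)@(7, 11): e=[12,28,4] → X
  covered (6 px):
    . . . .
    X . . .
    . X . .
    . . X .
    . . X X
    . . . X
    . . . .
T1:
  2·area = 23  (B↔C swapped to make it positive)
  edge (3, 11)→(6, 4): d=(3,-7) top-left  bias=+0
  edge (6, 4)→(8, 7): d=(2,3) right/bottom  bias=-1
  edge (8, 7)→(3, 11): d=(-5,4) right/bottom  bias=-1
    (2,3)@(5, 7): e=[2,9,12] → X
    (3,3)@(7, 7): e=[16,3,4] → X
    (2,4)@(5, 9): e=[8,13,2] → X
    (3,4)@(7, 9): e=[22,7,-6] → .
    (1,5)@(3, 11): e=[0,23,0] → .  [on edge]
    (2,5)@(5, 11): e=[14,17,-8] → .
  covered (3 px):
    . . . .
    . . . .
    . . . .
    . . X X
    . . X .
    . . . .
    . . . .

Answer: 9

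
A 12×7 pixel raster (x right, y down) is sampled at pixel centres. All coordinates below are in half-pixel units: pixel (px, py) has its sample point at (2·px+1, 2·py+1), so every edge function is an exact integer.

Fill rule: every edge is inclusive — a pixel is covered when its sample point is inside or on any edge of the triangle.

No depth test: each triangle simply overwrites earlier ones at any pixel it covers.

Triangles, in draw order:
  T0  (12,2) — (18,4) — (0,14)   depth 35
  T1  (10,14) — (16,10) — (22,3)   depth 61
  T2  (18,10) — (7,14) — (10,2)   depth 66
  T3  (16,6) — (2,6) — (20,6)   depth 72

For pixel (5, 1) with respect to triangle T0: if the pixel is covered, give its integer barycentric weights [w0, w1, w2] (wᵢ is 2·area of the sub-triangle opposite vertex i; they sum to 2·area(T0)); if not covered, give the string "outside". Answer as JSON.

T0:
  2·area = 96
  edge (12, 2)→(18, 4): d=(6,2) inclusive
  edge (18, 4)→(0, 14): d=(-18,10) inclusive
  edge (0, 14)→(12, 2): d=(12,-12) inclusive
    (4,0)@(9, 1): e=[0,144,-48] → .  [on edge]
    (6,0)@(13, 1): e=[-8,104,0] → .  [on edge]
    (5,1)@(11, 3): e=[8,88,0] → X  [on edge]
    (6,1)@(13, 3): e=[4,68,24] → X
    (7,1)@(15, 3): e=[0,48,48] → X  [on edge]
    (8,1)@(17, 3): e=[-4,28,72] → .
    (4,2)@(9, 5): e=[24,72,0] → X  [on edge]
    (8,2)@(17, 5): e=[8,-8,96] → .
    (10,2)@(21, 5): e=[0,-48,144] → .  [on edge]
    (3,3)@(7, 7): e=[40,56,0] → X  [on edge]
    (6,3)@(13, 7): e=[28,-4,72] → .
    (7,3)@(15, 7): e=[24,-24,96] → .
    (2,4)@(5, 9): e=[56,40,0] → X  [on edge]
    (4,4)@(9, 9): e=[48,0,48] → X  [on edge]
    (1,5)@(3, 11): e=[72,24,0] → X  [on edge]
    (0,6)@(1, 13): e=[88,8,0] → X  [on edge]
  covered (16 px):
    . . . . . . . . . . . .
    . . . . . X X X . . . .
    . . . . X X X X . . . .
    . . . X X X . . . . . .
    . . X X X . . . . . . .
    . X X . . . . . . . . .
    X . . . . . . . . . . .
T1:
  2·area = 18  (B↔C swapped to make it positive)
  edge (10, 14)→(22, 3): d=(12,-11) inclusive
  edge (22, 3)→(16, 10): d=(-6,7) inclusive
  edge (16, 10)→(10, 14): d=(-6,4) inclusive
  covered (0 px):
    . . . . . . . . . . . .
    . . . . . . . . . . . .
    . . . . . . . . . . . .
    . . . . . . . . . . . .
    . . . . . . . . . . . .
    . . . . . . . . . . . .
    . . . . . . . . . . . .
T2:
  2·area = 120
  edge (18, 10)→(7, 14): d=(-11,4) inclusive
  edge (7, 14)→(10, 2): d=(3,-12) inclusive
  edge (10, 2)→(18, 10): d=(8,8) inclusive
    (4,0)@(9, 1): e=[135,-15,0] → .  [on edge]
    (5,1)@(11, 3): e=[105,15,0] → X  [on edge]
    (6,1)@(13, 3): e=[97,39,-16] → .
    (5,2)@(11, 5): e=[83,21,16] → X
    (6,2)@(13, 5): e=[75,45,0] → X  [on edge]
    (7,2)@(15, 5): e=[67,69,-16] → .
    (4,3)@(9, 7): e=[69,3,48] → X
    (7,3)@(15, 7): e=[45,75,0] → X  [on edge]
    (8,3)@(17, 7): e=[37,99,-16] → .
    (4,4)@(9, 9): e=[47,9,64] → X
    (8,4)@(17, 9): e=[15,105,0] → X  [on edge]
    (9,4)@(19, 9): e=[7,129,-16] → .
    (9,5)@(19, 11): e=[-15,135,0] → .  [on edge]
    (10,6)@(21, 13): e=[-45,165,0] → .  [on edge]
  covered (17 px):
    . . . . . . . . . . . .
    . . . . . X . . . . . .
    . . . . . X X . . . . .
    . . . . X X X X . . . .
    . . . . X X X X X . . .
    . . . . X X X X . . . .
    . . . . X . . . . . . .
T3:
  degenerate (2·area = 0) — covers nothing

Answer: [88,0,8]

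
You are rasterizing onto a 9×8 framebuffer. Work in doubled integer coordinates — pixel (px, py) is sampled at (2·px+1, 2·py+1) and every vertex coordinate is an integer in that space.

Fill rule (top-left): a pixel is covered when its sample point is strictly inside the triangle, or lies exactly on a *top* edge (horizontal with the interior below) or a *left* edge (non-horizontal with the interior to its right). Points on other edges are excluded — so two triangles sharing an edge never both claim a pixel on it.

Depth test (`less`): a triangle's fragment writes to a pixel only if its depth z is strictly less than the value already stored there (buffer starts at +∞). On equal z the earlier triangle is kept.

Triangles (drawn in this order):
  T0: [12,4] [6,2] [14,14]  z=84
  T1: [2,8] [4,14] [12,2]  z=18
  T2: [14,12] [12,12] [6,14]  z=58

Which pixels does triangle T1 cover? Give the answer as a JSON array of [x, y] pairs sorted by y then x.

T0:
  2·area = 56  (B↔C swapped to make it positive)
  edge (12, 4)→(14, 14): d=(2,10) right/bottom  bias=-1
  edge (14, 14)→(6, 2): d=(-8,-12) top-left  bias=+0
  edge (6, 2)→(12, 4): d=(6,2) right/bottom  bias=-1
    (1,0)@(3, 1): e=[84,-28,0] → ·  [on edge]
    (3,1)@(7, 3): e=[48,4,4] → █
    (4,1)@(9, 3): e=[28,28,0] → ·  [on edge]
    (3,2)@(7, 5): e=[52,-12,16] → ·
    (4,2)@(9, 5): e=[32,12,12] → █
    (5,2)@(11, 5): e=[12,36,8] → █
    (6,2)@(13, 5): e=[-8,60,4] → ·
    (7,2)@(15, 5): e=[-28,84,0] → ·  [on edge]
    (4,3)@(9, 7): e=[36,-4,24] → ·
    (5,3)@(11, 7): e=[16,20,20] → █
    (6,3)@(13, 7): e=[-4,44,16] → ·
    (5,4)@(11, 9): e=[20,4,32] → █
    (6,4)@(13, 9): e=[0,28,28] → ·  [on edge]
  covered (6 px):
    · · · · · · · · ·
    · · · █ · · · · ·
    · · · · █ █ · · ·
    · · · · · █ · · ·
    · · · · · █ · · ·
    · · · · · · █ · ·
    · · · · · · · · ·
    · · · · · · · · ·
T1:
  2·area = 72  (B↔C swapped to make it positive)
  edge (2, 8)→(12, 2): d=(10,-6) top-left  bias=+0
  edge (12, 2)→(4, 14): d=(-8,12) right/bottom  bias=-1
  edge (4, 14)→(2, 8): d=(-2,-6) top-left  bias=+0
    (5,1)@(11, 3): e=[4,4,64] → █
    (6,1)@(13, 3): e=[16,-20,76] → ·
    (0,2)@(1, 5): e=[-36,108,0] → ·  [on edge]
    (3,2)@(7, 5): e=[0,36,36] → █  [on edge]
    (4,2)@(9, 5): e=[12,12,48] → █
    (5,2)@(11, 5): e=[24,-12,60] → ·
    (2,3)@(5, 7): e=[8,44,20] → █
    (4,3)@(9, 7): e=[32,-4,44] → ·
    (1,4)@(3, 9): e=[16,52,4] → █
    (4,4)@(9, 9): e=[52,-20,40] → ·
    (1,5)@(3, 11): e=[36,36,0] → █  [on edge]
    (3,5)@(7, 11): e=[60,-12,24] → ·
  covered (10 px):
    · · · · · · · · ·
    · · · · · █ · · ·
    · · · █ █ · · · ·
    · · █ █ · · · · ·
    · █ █ █ · · · · ·
    · █ █ · · · · · ·
    · · · · · · · · ·
    · · · · · · · · ·
T2:
  2·area = 4  (B↔C swapped to make it positive)
  edge (14, 12)→(6, 14): d=(-8,2) right/bottom  bias=-1
  edge (6, 14)→(12, 12): d=(6,-2) top-left  bias=+0
  edge (12, 12)→(14, 12): d=(2,0) top-left  bias=+0
    (7,5)@(15, 11): e=[6,0,-2] → ·  [on edge]
    (4,6)@(9, 13): e=[2,0,2] → █  [on edge]
    (5,6)@(11, 13): e=[-2,4,2] → ·
    (1,7)@(3, 15): e=[-2,0,6] → ·  [on edge]
    (4,7)@(9, 15): e=[-14,12,6] → ·
  covered (1 px):
    · · · · · · · · ·
    · · · · · · · · ·
    · · · · · · · · ·
    · · · · · · · · ·
    · · · · · · · · ·
    · · · · · · · · ·
    · · · · █ · · · ·
    · · · · · · · · ·

Result: [[5,1],[3,2],[4,2],[2,3],[3,3],[1,4],[2,4],[3,4],[1,5],[2,5]]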